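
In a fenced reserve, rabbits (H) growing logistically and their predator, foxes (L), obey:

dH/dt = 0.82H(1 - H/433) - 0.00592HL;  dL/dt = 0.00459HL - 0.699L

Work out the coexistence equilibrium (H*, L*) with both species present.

From dL/dt = 0 with L > 0: 0.00459H* = 0.699, so H* = 152.
Substitute into dH/dt = 0: 0.82(1 - 152/433) = 0.00592L*.
The bracket is 0.648, giving L* = 0.532/0.00592 = 89.8.

H* ≈ 152, L* ≈ 89.8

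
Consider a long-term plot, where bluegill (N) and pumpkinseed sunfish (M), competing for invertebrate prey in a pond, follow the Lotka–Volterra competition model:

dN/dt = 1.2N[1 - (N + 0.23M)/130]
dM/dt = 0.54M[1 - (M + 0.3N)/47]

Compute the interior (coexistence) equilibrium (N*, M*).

Setting both brackets to zero gives the nullclines N + 0.23M = 130 and 0.3N + M = 47.
Substituting M = 47 - 0.3N into the first: N(1 - 0.23·0.3) = 130 - 0.23·47.
So N* = 119/0.931 = 128, and then M* = 47 - 0.3·128 = 8.59.

N* ≈ 128, M* ≈ 8.59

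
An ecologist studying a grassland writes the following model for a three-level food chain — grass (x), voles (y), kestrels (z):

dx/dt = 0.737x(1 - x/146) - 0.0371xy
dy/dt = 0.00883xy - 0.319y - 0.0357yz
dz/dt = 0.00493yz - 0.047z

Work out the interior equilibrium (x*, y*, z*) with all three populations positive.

From dz/dt = 0: 0.00493y* = 0.047, so y* = 9.53.
From dx/dt = 0: 0.737(1 - x*/146) = 0.0371·9.53, giving x* = 146·(1 - 0.48) = 75.9.
From dy/dt = 0: 0.00883·75.9 - 0.319 = 0.0357z*, so z* = 0.351/0.0357 = 9.85.

x* ≈ 75.9, y* ≈ 9.53, z* ≈ 9.85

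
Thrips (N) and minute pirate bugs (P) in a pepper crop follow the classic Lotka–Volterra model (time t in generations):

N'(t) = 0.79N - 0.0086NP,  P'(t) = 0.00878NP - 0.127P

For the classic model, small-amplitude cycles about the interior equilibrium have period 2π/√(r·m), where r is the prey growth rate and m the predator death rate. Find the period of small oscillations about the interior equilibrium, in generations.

Here r = 0.79 and m = 0.127, so r·m = 0.1.
ω = √0.1 = 0.317 per generation, hence T = 2π/ω ≈ 19.8 generations.

T ≈ 19.8 generations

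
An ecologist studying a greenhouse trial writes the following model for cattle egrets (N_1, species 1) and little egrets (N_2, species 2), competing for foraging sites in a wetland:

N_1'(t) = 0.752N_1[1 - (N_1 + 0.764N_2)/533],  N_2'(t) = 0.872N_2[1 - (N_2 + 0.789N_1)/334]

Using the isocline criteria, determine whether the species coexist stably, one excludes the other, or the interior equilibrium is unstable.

Compare the nullcline intercepts: K1/α12 = 533/0.764 = 698 > K2 = 334; K2/α21 = 334/0.789 = 423 < K1 = 533.
Since the inequalities point opposite ways, species 1 can invade but species 2 cannot.

species 1 excludes species 2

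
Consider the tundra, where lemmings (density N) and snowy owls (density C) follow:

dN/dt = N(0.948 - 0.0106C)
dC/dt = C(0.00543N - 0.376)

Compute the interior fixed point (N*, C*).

Set dC/dt = 0 with C > 0: 0.00543N - 0.376 = 0, so N* = 0.376/0.00543 = 69.2.
Set dN/dt = 0 with N > 0: 0.948 - 0.0106C = 0, so C* = 0.948/0.0106 = 89.4.

N* ≈ 69.2, C* ≈ 89.4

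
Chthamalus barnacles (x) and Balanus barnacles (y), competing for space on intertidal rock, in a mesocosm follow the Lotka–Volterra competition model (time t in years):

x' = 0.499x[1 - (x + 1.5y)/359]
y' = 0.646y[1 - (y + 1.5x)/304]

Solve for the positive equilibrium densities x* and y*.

x* ≈ 77.6, y* ≈ 188

Setting both brackets to zero gives the nullclines x + 1.5y = 359 and 1.5x + y = 304.
Substituting y = 304 - 1.5x into the first: x(1 - 1.5·1.5) = 359 - 1.5·304.
So x* = -97/-1.25 = 77.6, and then y* = 304 - 1.5·77.6 = 188.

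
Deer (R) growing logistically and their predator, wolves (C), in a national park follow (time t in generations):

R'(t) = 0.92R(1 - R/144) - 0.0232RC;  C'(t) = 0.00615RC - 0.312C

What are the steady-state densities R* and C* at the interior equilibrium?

R* ≈ 50.7, C* ≈ 25.7

From dC/dt = 0 with C > 0: 0.00615R* = 0.312, so R* = 50.7.
Substitute into dR/dt = 0: 0.92(1 - 50.7/144) = 0.0232C*.
The bracket is 0.648, giving C* = 0.596/0.0232 = 25.7.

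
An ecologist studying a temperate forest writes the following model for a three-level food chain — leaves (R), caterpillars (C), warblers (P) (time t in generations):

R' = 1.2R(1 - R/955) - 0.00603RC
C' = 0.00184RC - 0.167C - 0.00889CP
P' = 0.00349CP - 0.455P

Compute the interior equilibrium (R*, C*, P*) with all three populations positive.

From dP/dt = 0: 0.00349C* = 0.455, so C* = 130.
From dR/dt = 0: 1.2(1 - R*/955) = 0.00603·130, giving R* = 955·(1 - 0.655) = 329.
From dC/dt = 0: 0.00184·329 - 0.167 = 0.00889P*, so P* = 0.439/0.00889 = 49.4.

R* ≈ 329, C* ≈ 130, P* ≈ 49.4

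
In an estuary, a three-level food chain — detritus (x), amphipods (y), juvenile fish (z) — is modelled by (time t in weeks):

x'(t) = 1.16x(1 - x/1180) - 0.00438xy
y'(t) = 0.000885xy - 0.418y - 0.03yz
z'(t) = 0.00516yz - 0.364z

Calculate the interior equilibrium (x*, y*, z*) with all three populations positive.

From dz/dt = 0: 0.00516y* = 0.364, so y* = 70.5.
From dx/dt = 0: 1.16(1 - x*/1180) = 0.00438·70.5, giving x* = 1180·(1 - 0.266) = 866.
From dy/dt = 0: 0.000885·866 - 0.418 = 0.03z*, so z* = 0.348/0.03 = 11.6.

x* ≈ 866, y* ≈ 70.5, z* ≈ 11.6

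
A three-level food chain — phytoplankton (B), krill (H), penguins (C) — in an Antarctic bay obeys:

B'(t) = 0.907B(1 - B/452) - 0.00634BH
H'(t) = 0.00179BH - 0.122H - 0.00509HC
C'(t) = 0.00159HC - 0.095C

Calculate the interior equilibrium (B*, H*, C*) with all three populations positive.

B* ≈ 263, H* ≈ 59.7, C* ≈ 68.6

From dC/dt = 0: 0.00159H* = 0.095, so H* = 59.7.
From dB/dt = 0: 0.907(1 - B*/452) = 0.00634·59.7, giving B* = 452·(1 - 0.418) = 263.
From dH/dt = 0: 0.00179·263 - 0.122 = 0.00509C*, so C* = 0.349/0.00509 = 68.6.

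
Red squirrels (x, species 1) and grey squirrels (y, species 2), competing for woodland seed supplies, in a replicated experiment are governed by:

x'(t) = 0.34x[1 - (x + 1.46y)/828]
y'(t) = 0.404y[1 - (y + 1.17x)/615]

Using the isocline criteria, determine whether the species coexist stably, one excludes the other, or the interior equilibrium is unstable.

unstable coexistence (outcome depends on initial conditions)

Compare the nullcline intercepts: K1/α12 = 828/1.46 = 567 < K2 = 615; K2/α21 = 615/1.17 = 526 < K1 = 828.
Since both are reversed, neither can invade when rare; the interior point is a saddle.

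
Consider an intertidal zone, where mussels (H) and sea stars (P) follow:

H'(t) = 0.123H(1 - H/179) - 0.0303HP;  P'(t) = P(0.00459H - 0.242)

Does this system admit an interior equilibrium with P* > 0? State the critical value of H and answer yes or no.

Threshold H = 52.7; K > 52.7, so yes, the predator persists.

The predator equation gives dP/dt > 0 only when H > 0.242/0.00459 = 52.7.
Without the predator, H → K = 179. Since 179 > 52.7, the predator can invade and persist.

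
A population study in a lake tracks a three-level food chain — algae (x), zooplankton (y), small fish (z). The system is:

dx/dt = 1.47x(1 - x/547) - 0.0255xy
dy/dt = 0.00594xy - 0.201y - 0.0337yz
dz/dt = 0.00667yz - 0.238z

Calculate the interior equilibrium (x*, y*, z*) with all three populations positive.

From dz/dt = 0: 0.00667y* = 0.238, so y* = 35.7.
From dx/dt = 0: 1.47(1 - x*/547) = 0.0255·35.7, giving x* = 547·(1 - 0.619) = 208.
From dy/dt = 0: 0.00594·208 - 0.201 = 0.0337z*, so z* = 1.04/0.0337 = 30.8.

x* ≈ 208, y* ≈ 35.7, z* ≈ 30.8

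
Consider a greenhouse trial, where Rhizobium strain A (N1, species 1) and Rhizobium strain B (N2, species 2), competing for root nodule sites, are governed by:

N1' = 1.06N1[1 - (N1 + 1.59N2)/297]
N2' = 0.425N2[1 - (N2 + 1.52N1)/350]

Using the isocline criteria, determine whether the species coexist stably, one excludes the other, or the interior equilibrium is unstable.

Compare the nullcline intercepts: K1/α12 = 297/1.59 = 187 < K2 = 350; K2/α21 = 350/1.52 = 230 < K1 = 297.
Since both are reversed, neither can invade when rare; the interior point is a saddle.

unstable coexistence (outcome depends on initial conditions)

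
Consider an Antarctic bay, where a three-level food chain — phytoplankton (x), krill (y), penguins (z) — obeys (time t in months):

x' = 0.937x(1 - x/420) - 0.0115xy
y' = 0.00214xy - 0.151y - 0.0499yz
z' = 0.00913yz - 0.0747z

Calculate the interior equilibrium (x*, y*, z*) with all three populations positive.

From dz/dt = 0: 0.00913y* = 0.0747, so y* = 8.18.
From dx/dt = 0: 0.937(1 - x*/420) = 0.0115·8.18, giving x* = 420·(1 - 0.1) = 378.
From dy/dt = 0: 0.00214·378 - 0.151 = 0.0499z*, so z* = 0.658/0.0499 = 13.2.

x* ≈ 378, y* ≈ 8.18, z* ≈ 13.2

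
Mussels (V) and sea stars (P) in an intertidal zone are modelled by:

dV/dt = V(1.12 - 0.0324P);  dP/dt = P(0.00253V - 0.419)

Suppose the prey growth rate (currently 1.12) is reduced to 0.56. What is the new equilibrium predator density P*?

At the interior fixed point, setting dV/dt = 0 with V > 0 fixes P* = (prey growth rate)/(VP coefficient) — independent of the other coefficients.
With the change, P* = 0.56/0.0324 = 17.3; it falls from 34.6.

P* ≈ 17.3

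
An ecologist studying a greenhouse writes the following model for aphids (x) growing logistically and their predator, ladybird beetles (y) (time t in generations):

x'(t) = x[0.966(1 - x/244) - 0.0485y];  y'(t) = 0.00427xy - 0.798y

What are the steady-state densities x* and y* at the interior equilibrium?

x* ≈ 187, y* ≈ 4.66

From dy/dt = 0 with y > 0: 0.00427x* = 0.798, so x* = 187.
Substitute into dx/dt = 0: 0.966(1 - 187/244) = 0.0485y*.
The bracket is 0.234, giving y* = 0.226/0.0485 = 4.66.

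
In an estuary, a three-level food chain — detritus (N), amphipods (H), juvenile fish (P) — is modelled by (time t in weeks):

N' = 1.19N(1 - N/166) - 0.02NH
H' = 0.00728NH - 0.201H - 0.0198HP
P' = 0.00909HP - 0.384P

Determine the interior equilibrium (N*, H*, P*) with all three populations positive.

N* ≈ 48.1, H* ≈ 42.2, P* ≈ 7.55

From dP/dt = 0: 0.00909H* = 0.384, so H* = 42.2.
From dN/dt = 0: 1.19(1 - N*/166) = 0.02·42.2, giving N* = 166·(1 - 0.71) = 48.1.
From dH/dt = 0: 0.00728·48.1 - 0.201 = 0.0198P*, so P* = 0.149/0.0198 = 7.55.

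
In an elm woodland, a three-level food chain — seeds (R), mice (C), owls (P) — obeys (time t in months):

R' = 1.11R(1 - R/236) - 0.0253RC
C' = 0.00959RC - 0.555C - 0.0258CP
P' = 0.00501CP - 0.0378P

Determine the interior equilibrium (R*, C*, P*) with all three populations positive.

R* ≈ 195, C* ≈ 7.54, P* ≈ 51.1

From dP/dt = 0: 0.00501C* = 0.0378, so C* = 7.54.
From dR/dt = 0: 1.11(1 - R*/236) = 0.0253·7.54, giving R* = 236·(1 - 0.172) = 195.
From dC/dt = 0: 0.00959·195 - 0.555 = 0.0258P*, so P* = 1.32/0.0258 = 51.1.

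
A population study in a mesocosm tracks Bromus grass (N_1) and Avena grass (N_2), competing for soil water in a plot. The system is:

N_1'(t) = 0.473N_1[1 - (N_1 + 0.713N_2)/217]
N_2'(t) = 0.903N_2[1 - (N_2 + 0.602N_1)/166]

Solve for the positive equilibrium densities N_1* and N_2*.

Setting both brackets to zero gives the nullclines N_1 + 0.713N_2 = 217 and 0.602N_1 + N_2 = 166.
Substituting N_2 = 166 - 0.602N_1 into the first: N_1(1 - 0.713·0.602) = 217 - 0.713·166.
So N_1* = 98.6/0.571 = 173, and then N_2* = 166 - 0.602·173 = 62.

N_1* ≈ 173, N_2* ≈ 62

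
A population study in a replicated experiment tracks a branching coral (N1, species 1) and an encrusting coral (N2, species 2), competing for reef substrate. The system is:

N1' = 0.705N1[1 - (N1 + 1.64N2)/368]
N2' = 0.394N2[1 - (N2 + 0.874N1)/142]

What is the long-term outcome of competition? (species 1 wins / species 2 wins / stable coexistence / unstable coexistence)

Compare the nullcline intercepts: K1/α12 = 368/1.64 = 224 > K2 = 142; K2/α21 = 142/0.874 = 162 < K1 = 368.
Since the inequalities point opposite ways, species 1 can invade but species 2 cannot.

species 1 excludes species 2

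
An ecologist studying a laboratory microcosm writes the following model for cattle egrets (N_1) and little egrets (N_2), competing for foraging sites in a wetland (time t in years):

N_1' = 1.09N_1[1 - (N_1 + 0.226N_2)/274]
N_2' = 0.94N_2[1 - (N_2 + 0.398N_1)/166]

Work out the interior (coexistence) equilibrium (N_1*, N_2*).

Setting both brackets to zero gives the nullclines N_1 + 0.226N_2 = 274 and 0.398N_1 + N_2 = 166.
Substituting N_2 = 166 - 0.398N_1 into the first: N_1(1 - 0.226·0.398) = 274 - 0.226·166.
So N_1* = 236/0.91 = 260, and then N_2* = 166 - 0.398·260 = 62.6.

N_1* ≈ 260, N_2* ≈ 62.6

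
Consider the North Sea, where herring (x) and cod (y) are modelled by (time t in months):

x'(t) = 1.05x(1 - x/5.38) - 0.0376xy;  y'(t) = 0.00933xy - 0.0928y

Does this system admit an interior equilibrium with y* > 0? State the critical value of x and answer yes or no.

The predator equation gives dy/dt > 0 only when x > 0.0928/0.00933 = 9.95.
Without the predator, x → K = 5.38. Since 5.38 < 9.95, the predator cannot invade.

Threshold x = 9.95; K < 9.95, so no, the predator goes extinct.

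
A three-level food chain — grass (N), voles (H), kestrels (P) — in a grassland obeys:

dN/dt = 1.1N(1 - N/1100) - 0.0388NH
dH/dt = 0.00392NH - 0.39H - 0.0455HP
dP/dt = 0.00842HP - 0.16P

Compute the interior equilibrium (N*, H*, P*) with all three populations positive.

N* ≈ 363, H* ≈ 19, P* ≈ 22.7

From dP/dt = 0: 0.00842H* = 0.16, so H* = 19.
From dN/dt = 0: 1.1(1 - N*/1100) = 0.0388·19, giving N* = 1100·(1 - 0.67) = 363.
From dH/dt = 0: 0.00392·363 - 0.39 = 0.0455P*, so P* = 1.03/0.0455 = 22.7.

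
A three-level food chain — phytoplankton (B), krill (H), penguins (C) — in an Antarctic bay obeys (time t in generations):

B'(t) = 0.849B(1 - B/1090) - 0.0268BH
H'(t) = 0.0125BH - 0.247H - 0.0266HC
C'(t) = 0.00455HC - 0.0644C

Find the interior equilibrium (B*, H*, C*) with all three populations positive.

B* ≈ 603, H* ≈ 14.2, C* ≈ 274

From dC/dt = 0: 0.00455H* = 0.0644, so H* = 14.2.
From dB/dt = 0: 0.849(1 - B*/1090) = 0.0268·14.2, giving B* = 1090·(1 - 0.447) = 603.
From dH/dt = 0: 0.0125·603 - 0.247 = 0.0266C*, so C* = 7.29/0.0266 = 274.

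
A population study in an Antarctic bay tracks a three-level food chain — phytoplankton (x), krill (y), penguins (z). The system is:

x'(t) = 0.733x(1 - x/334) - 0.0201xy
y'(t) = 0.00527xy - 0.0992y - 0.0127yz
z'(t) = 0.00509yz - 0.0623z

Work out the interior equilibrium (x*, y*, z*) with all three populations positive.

x* ≈ 222, y* ≈ 12.2, z* ≈ 84.3

From dz/dt = 0: 0.00509y* = 0.0623, so y* = 12.2.
From dx/dt = 0: 0.733(1 - x*/334) = 0.0201·12.2, giving x* = 334·(1 - 0.336) = 222.
From dy/dt = 0: 0.00527·222 - 0.0992 = 0.0127z*, so z* = 1.07/0.0127 = 84.3.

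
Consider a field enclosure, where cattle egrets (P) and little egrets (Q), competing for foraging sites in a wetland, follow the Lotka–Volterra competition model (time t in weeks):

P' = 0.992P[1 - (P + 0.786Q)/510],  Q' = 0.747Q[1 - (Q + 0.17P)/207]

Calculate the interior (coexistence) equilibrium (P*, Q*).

P* ≈ 401, Q* ≈ 139

Setting both brackets to zero gives the nullclines P + 0.786Q = 510 and 0.17P + Q = 207.
Substituting Q = 207 - 0.17P into the first: P(1 - 0.786·0.17) = 510 - 0.786·207.
So P* = 347/0.866 = 401, and then Q* = 207 - 0.17·401 = 139.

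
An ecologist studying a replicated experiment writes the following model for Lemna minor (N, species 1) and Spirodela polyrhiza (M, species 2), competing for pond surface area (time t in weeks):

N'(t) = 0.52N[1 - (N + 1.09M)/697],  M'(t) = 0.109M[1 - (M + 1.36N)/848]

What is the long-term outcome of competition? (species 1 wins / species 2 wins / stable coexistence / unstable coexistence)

Compare the nullcline intercepts: K1/α12 = 697/1.09 = 639 < K2 = 848; K2/α21 = 848/1.36 = 624 < K1 = 697.
Since both are reversed, neither can invade when rare; the interior point is a saddle.

unstable coexistence (outcome depends on initial conditions)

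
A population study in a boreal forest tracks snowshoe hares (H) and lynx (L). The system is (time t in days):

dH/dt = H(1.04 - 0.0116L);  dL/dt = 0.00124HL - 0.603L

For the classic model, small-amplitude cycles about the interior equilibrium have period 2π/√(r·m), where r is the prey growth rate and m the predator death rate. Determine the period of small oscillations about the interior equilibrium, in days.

T ≈ 7.93 days

Here r = 1.04 and m = 0.603, so r·m = 0.627.
ω = √0.627 = 0.792 per day, hence T = 2π/ω ≈ 7.93 days.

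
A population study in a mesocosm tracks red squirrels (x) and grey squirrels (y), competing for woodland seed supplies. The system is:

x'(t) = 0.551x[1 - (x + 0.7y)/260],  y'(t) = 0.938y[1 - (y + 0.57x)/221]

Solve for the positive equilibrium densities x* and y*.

Setting both brackets to zero gives the nullclines x + 0.7y = 260 and 0.57x + y = 221.
Substituting y = 221 - 0.57x into the first: x(1 - 0.7·0.57) = 260 - 0.7·221.
So x* = 105/0.601 = 175, and then y* = 221 - 0.57·175 = 121.

x* ≈ 175, y* ≈ 121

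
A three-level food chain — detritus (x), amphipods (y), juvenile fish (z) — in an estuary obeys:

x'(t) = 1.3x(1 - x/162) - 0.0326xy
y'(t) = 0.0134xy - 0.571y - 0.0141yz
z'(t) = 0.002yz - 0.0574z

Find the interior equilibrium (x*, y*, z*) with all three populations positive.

From dz/dt = 0: 0.002y* = 0.0574, so y* = 28.7.
From dx/dt = 0: 1.3(1 - x*/162) = 0.0326·28.7, giving x* = 162·(1 - 0.72) = 45.4.
From dy/dt = 0: 0.0134·45.4 - 0.571 = 0.0141z*, so z* = 0.0375/0.0141 = 2.66.

x* ≈ 45.4, y* ≈ 28.7, z* ≈ 2.66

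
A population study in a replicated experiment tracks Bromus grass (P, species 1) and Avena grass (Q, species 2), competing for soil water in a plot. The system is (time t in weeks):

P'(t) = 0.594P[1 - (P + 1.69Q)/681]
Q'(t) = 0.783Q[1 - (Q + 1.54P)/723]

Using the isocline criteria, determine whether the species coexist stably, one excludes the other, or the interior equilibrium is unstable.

unstable coexistence (outcome depends on initial conditions)

Compare the nullcline intercepts: K1/α12 = 681/1.69 = 403 < K2 = 723; K2/α21 = 723/1.54 = 469 < K1 = 681.
Since both are reversed, neither can invade when rare; the interior point is a saddle.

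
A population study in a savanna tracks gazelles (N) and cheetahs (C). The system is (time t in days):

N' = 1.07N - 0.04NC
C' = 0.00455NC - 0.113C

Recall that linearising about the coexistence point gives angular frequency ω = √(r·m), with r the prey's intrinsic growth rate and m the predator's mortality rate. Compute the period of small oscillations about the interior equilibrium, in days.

T ≈ 18.1 days

Here r = 1.07 and m = 0.113, so r·m = 0.121.
ω = √0.121 = 0.348 per day, hence T = 2π/ω ≈ 18.1 days.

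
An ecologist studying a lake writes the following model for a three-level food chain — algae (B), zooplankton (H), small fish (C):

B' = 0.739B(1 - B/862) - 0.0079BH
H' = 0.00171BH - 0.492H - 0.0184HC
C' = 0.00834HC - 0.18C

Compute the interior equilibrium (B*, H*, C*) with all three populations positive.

B* ≈ 663, H* ≈ 21.6, C* ≈ 34.9

From dC/dt = 0: 0.00834H* = 0.18, so H* = 21.6.
From dB/dt = 0: 0.739(1 - B*/862) = 0.0079·21.6, giving B* = 862·(1 - 0.231) = 663.
From dH/dt = 0: 0.00171·663 - 0.492 = 0.0184C*, so C* = 0.642/0.0184 = 34.9.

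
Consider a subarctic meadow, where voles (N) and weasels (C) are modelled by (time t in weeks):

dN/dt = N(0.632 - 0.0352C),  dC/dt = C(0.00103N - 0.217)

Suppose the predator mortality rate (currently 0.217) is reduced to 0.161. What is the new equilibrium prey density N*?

At the interior fixed point, setting dC/dt = 0 with C > 0 fixes N* = (predator death rate)/(NC coefficient) — independent of the other coefficients.
With the change, N* = 0.161/0.00103 = 156; it falls from 211.

N* ≈ 156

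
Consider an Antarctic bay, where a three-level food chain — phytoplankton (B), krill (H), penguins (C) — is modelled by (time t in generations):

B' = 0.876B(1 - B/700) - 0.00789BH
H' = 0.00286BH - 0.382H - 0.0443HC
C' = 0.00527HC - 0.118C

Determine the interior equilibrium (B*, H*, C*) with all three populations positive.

B* ≈ 559, H* ≈ 22.4, C* ≈ 27.5

From dC/dt = 0: 0.00527H* = 0.118, so H* = 22.4.
From dB/dt = 0: 0.876(1 - B*/700) = 0.00789·22.4, giving B* = 700·(1 - 0.202) = 559.
From dH/dt = 0: 0.00286·559 - 0.382 = 0.0443C*, so C* = 1.22/0.0443 = 27.5.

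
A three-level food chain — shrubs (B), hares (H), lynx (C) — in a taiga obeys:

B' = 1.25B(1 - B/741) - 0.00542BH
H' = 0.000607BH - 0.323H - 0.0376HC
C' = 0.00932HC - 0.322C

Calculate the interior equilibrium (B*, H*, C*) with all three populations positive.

B* ≈ 630, H* ≈ 34.5, C* ≈ 1.58

From dC/dt = 0: 0.00932H* = 0.322, so H* = 34.5.
From dB/dt = 0: 1.25(1 - B*/741) = 0.00542·34.5, giving B* = 741·(1 - 0.15) = 630.
From dH/dt = 0: 0.000607·630 - 0.323 = 0.0376C*, so C* = 0.0594/0.0376 = 1.58.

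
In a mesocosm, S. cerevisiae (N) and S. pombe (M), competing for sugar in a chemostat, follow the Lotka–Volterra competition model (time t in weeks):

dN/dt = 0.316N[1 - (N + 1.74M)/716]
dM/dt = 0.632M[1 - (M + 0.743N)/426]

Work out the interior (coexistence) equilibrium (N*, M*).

N* ≈ 86.2, M* ≈ 362

Setting both brackets to zero gives the nullclines N + 1.74M = 716 and 0.743N + M = 426.
Substituting M = 426 - 0.743N into the first: N(1 - 1.74·0.743) = 716 - 1.74·426.
So N* = -25.2/-0.293 = 86.2, and then M* = 426 - 0.743·86.2 = 362.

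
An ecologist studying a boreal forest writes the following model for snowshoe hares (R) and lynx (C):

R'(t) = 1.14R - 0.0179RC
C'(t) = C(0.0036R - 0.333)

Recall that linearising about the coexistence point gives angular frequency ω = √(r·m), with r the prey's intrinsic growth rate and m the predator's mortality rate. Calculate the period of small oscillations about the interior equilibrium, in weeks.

T ≈ 10.2 weeks

Here r = 1.14 and m = 0.333, so r·m = 0.38.
ω = √0.38 = 0.616 per week, hence T = 2π/ω ≈ 10.2 weeks.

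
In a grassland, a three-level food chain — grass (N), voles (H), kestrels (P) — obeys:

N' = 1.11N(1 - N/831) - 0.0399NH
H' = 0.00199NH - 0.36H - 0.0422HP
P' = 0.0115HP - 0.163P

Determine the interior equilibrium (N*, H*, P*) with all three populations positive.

From dP/dt = 0: 0.0115H* = 0.163, so H* = 14.2.
From dN/dt = 0: 1.11(1 - N*/831) = 0.0399·14.2, giving N* = 831·(1 - 0.509) = 408.
From dH/dt = 0: 0.00199·408 - 0.36 = 0.0422P*, so P* = 0.451/0.0422 = 10.7.

N* ≈ 408, H* ≈ 14.2, P* ≈ 10.7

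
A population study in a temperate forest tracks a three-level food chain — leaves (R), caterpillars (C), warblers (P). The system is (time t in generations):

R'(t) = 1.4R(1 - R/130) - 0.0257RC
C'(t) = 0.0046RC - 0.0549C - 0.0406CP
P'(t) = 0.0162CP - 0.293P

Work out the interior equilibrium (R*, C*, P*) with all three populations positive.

R* ≈ 86.8, C* ≈ 18.1, P* ≈ 8.49

From dP/dt = 0: 0.0162C* = 0.293, so C* = 18.1.
From dR/dt = 0: 1.4(1 - R*/130) = 0.0257·18.1, giving R* = 130·(1 - 0.332) = 86.8.
From dC/dt = 0: 0.0046·86.8 - 0.0549 = 0.0406P*, so P* = 0.345/0.0406 = 8.49.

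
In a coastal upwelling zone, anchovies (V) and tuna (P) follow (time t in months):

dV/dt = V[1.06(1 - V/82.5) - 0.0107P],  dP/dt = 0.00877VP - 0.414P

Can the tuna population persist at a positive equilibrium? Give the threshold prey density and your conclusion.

The predator equation gives dP/dt > 0 only when V > 0.414/0.00877 = 47.2.
Without the predator, V → K = 82.5. Since 82.5 > 47.2, the predator can invade and persist.

Threshold V = 47.2; K > 47.2, so yes, the predator persists.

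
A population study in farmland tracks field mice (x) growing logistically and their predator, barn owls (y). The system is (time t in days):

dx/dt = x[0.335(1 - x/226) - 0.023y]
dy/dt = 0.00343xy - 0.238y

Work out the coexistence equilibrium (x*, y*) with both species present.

x* ≈ 69.4, y* ≈ 10.1

From dy/dt = 0 with y > 0: 0.00343x* = 0.238, so x* = 69.4.
Substitute into dx/dt = 0: 0.335(1 - 69.4/226) = 0.023y*.
The bracket is 0.693, giving y* = 0.232/0.023 = 10.1.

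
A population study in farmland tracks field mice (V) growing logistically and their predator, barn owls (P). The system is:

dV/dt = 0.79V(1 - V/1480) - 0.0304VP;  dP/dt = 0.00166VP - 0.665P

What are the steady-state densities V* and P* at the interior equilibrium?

V* ≈ 401, P* ≈ 19

From dP/dt = 0 with P > 0: 0.00166V* = 0.665, so V* = 401.
Substitute into dV/dt = 0: 0.79(1 - 401/1480) = 0.0304P*.
The bracket is 0.729, giving P* = 0.576/0.0304 = 19.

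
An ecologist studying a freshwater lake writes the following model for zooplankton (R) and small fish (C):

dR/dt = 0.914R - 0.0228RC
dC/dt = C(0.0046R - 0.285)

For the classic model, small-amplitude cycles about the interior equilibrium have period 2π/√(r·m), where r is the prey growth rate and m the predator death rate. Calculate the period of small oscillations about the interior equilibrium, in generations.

Here r = 0.914 and m = 0.285, so r·m = 0.26.
ω = √0.26 = 0.51 per generation, hence T = 2π/ω ≈ 12.3 generations.

T ≈ 12.3 generations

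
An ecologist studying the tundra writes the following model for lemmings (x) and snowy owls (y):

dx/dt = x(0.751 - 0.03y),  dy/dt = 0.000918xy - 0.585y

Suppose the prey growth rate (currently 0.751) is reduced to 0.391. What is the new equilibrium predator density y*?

At the interior fixed point, setting dx/dt = 0 with x > 0 fixes y* = (prey growth rate)/(xy coefficient) — independent of the other coefficients.
With the change, y* = 0.391/0.03 = 13; it falls from 25.

y* ≈ 13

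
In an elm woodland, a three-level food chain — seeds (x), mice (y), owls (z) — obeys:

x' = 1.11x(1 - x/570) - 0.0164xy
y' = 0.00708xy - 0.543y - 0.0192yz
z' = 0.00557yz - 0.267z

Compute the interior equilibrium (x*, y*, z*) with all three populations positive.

x* ≈ 166, y* ≈ 47.9, z* ≈ 33

From dz/dt = 0: 0.00557y* = 0.267, so y* = 47.9.
From dx/dt = 0: 1.11(1 - x*/570) = 0.0164·47.9, giving x* = 570·(1 - 0.708) = 166.
From dy/dt = 0: 0.00708·166 - 0.543 = 0.0192z*, so z* = 0.634/0.0192 = 33.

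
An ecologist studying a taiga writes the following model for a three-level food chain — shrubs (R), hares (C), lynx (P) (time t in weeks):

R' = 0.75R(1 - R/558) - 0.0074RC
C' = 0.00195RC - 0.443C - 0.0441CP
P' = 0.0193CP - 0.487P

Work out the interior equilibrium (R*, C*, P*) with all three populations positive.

R* ≈ 419, C* ≈ 25.2, P* ≈ 8.49

From dP/dt = 0: 0.0193C* = 0.487, so C* = 25.2.
From dR/dt = 0: 0.75(1 - R*/558) = 0.0074·25.2, giving R* = 558·(1 - 0.249) = 419.
From dC/dt = 0: 0.00195·419 - 0.443 = 0.0441P*, so P* = 0.374/0.0441 = 8.49.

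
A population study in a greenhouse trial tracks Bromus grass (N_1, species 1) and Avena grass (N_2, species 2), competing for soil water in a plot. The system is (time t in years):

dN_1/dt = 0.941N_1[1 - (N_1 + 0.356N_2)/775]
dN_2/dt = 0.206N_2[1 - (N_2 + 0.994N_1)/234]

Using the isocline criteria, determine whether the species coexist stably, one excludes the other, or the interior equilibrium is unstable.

Compare the nullcline intercepts: K1/α12 = 775/0.356 = 2180 > K2 = 234; K2/α21 = 234/0.994 = 235 < K1 = 775.
Since the inequalities point opposite ways, species 1 can invade but species 2 cannot.

species 1 excludes species 2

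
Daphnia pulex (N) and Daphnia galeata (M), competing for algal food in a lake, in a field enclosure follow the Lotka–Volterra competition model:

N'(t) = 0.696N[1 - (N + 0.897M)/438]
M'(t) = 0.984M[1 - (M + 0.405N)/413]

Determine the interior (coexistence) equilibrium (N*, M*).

N* ≈ 106, M* ≈ 370

Setting both brackets to zero gives the nullclines N + 0.897M = 438 and 0.405N + M = 413.
Substituting M = 413 - 0.405N into the first: N(1 - 0.897·0.405) = 438 - 0.897·413.
So N* = 67.5/0.637 = 106, and then M* = 413 - 0.405·106 = 370.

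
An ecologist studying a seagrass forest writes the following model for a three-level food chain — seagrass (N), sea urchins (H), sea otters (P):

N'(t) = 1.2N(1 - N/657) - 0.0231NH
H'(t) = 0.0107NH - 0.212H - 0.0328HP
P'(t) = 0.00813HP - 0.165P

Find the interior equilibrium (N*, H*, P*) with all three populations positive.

From dP/dt = 0: 0.00813H* = 0.165, so H* = 20.3.
From dN/dt = 0: 1.2(1 - N*/657) = 0.0231·20.3, giving N* = 657·(1 - 0.391) = 400.
From dH/dt = 0: 0.0107·400 - 0.212 = 0.0328P*, so P* = 4.07/0.0328 = 124.

N* ≈ 400, H* ≈ 20.3, P* ≈ 124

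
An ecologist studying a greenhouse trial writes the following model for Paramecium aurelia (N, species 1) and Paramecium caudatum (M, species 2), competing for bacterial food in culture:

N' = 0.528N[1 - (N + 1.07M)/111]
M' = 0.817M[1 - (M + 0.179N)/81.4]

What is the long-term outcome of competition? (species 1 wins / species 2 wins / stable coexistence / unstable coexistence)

stable coexistence

Compare the nullcline intercepts: K1/α12 = 111/1.07 = 104 > K2 = 81.4; K2/α21 = 81.4/0.179 = 455 > K1 = 111.
Since both inequalities hold, each species can invade when rare, so the interior equilibrium is stable.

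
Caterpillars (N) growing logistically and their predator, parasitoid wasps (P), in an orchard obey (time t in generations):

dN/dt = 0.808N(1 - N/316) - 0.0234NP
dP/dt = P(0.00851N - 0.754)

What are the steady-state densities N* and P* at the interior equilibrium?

N* ≈ 88.6, P* ≈ 24.8

From dP/dt = 0 with P > 0: 0.00851N* = 0.754, so N* = 88.6.
Substitute into dN/dt = 0: 0.808(1 - 88.6/316) = 0.0234P*.
The bracket is 0.72, giving P* = 0.581/0.0234 = 24.8.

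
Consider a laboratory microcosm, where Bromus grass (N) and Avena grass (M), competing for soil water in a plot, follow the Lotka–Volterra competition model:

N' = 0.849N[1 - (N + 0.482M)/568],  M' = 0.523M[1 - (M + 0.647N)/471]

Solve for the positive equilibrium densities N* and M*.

Setting both brackets to zero gives the nullclines N + 0.482M = 568 and 0.647N + M = 471.
Substituting M = 471 - 0.647N into the first: N(1 - 0.482·0.647) = 568 - 0.482·471.
So N* = 341/0.688 = 496, and then M* = 471 - 0.647·496 = 150.

N* ≈ 496, M* ≈ 150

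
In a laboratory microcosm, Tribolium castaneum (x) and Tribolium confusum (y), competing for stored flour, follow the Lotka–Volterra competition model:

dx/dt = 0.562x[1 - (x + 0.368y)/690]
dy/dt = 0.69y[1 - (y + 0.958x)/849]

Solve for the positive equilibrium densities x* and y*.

Setting both brackets to zero gives the nullclines x + 0.368y = 690 and 0.958x + y = 849.
Substituting y = 849 - 0.958x into the first: x(1 - 0.368·0.958) = 690 - 0.368·849.
So x* = 378/0.647 = 583, and then y* = 849 - 0.958·583 = 290.

x* ≈ 583, y* ≈ 290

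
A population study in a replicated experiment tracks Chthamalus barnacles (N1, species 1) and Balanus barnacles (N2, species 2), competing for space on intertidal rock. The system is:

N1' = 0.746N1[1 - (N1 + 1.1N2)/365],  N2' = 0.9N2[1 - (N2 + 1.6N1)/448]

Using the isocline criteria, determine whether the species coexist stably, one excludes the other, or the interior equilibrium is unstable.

unstable coexistence (outcome depends on initial conditions)

Compare the nullcline intercepts: K1/α12 = 365/1.1 = 332 < K2 = 448; K2/α21 = 448/1.6 = 280 < K1 = 365.
Since both are reversed, neither can invade when rare; the interior point is a saddle.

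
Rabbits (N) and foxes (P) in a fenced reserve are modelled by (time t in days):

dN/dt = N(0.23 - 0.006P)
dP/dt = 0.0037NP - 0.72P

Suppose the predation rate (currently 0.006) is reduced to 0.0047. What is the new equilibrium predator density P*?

P* ≈ 48.9

At the interior fixed point, setting dN/dt = 0 with N > 0 fixes P* = (prey growth rate)/(NP coefficient) — independent of the other coefficients.
With the change, P* = 0.23/0.0047 = 48.9; it rises from 38.3.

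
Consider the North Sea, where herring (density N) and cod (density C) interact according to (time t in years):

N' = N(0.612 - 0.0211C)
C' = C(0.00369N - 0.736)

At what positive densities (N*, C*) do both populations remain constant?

N* ≈ 199, C* ≈ 29

Set dC/dt = 0 with C > 0: 0.00369N - 0.736 = 0, so N* = 0.736/0.00369 = 199.
Set dN/dt = 0 with N > 0: 0.612 - 0.0211C = 0, so C* = 0.612/0.0211 = 29.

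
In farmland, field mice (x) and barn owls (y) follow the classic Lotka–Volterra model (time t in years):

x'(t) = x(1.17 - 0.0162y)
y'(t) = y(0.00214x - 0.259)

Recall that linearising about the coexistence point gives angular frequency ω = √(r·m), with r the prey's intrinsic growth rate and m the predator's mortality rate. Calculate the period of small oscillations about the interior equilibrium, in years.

T ≈ 11.4 years

Here r = 1.17 and m = 0.259, so r·m = 0.303.
ω = √0.303 = 0.55 per year, hence T = 2π/ω ≈ 11.4 years.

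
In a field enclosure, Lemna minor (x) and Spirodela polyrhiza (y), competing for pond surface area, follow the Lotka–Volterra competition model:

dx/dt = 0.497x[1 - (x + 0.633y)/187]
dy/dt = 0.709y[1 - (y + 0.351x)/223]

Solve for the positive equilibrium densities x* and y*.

Setting both brackets to zero gives the nullclines x + 0.633y = 187 and 0.351x + y = 223.
Substituting y = 223 - 0.351x into the first: x(1 - 0.633·0.351) = 187 - 0.633·223.
So x* = 45.8/0.778 = 58.9, and then y* = 223 - 0.351·58.9 = 202.

x* ≈ 58.9, y* ≈ 202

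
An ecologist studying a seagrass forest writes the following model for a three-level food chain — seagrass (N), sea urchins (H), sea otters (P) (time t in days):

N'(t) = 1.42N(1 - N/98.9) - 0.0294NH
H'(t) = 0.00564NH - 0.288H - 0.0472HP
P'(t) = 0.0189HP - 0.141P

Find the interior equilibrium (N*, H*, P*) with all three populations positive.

N* ≈ 83.6, H* ≈ 7.46, P* ≈ 3.89

From dP/dt = 0: 0.0189H* = 0.141, so H* = 7.46.
From dN/dt = 0: 1.42(1 - N*/98.9) = 0.0294·7.46, giving N* = 98.9·(1 - 0.154) = 83.6.
From dH/dt = 0: 0.00564·83.6 - 0.288 = 0.0472P*, so P* = 0.184/0.0472 = 3.89.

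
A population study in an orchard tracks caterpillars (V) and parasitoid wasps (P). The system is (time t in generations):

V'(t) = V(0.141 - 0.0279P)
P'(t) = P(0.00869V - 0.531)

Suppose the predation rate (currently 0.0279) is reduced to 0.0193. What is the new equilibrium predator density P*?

P* ≈ 7.31

At the interior fixed point, setting dV/dt = 0 with V > 0 fixes P* = (prey growth rate)/(VP coefficient) — independent of the other coefficients.
With the change, P* = 0.141/0.0193 = 7.31; it rises from 5.05.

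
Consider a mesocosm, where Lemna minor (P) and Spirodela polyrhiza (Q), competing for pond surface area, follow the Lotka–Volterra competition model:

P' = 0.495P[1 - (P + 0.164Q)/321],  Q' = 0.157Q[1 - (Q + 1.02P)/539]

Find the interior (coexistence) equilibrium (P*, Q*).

P* ≈ 279, Q* ≈ 254

Setting both brackets to zero gives the nullclines P + 0.164Q = 321 and 1.02P + Q = 539.
Substituting Q = 539 - 1.02P into the first: P(1 - 0.164·1.02) = 321 - 0.164·539.
So P* = 233/0.833 = 279, and then Q* = 539 - 1.02·279 = 254.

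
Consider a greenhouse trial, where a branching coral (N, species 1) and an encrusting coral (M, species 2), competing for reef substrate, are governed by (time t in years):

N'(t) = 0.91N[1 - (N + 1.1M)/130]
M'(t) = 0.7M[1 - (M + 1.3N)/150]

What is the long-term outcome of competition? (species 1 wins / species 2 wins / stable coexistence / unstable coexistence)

Compare the nullcline intercepts: K1/α12 = 130/1.1 = 118 < K2 = 150; K2/α21 = 150/1.3 = 115 < K1 = 130.
Since both are reversed, neither can invade when rare; the interior point is a saddle.

unstable coexistence (outcome depends on initial conditions)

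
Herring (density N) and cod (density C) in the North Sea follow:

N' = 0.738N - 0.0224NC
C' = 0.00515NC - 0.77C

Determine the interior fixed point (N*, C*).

Set dC/dt = 0 with C > 0: 0.00515N - 0.77 = 0, so N* = 0.77/0.00515 = 150.
Set dN/dt = 0 with N > 0: 0.738 - 0.0224C = 0, so C* = 0.738/0.0224 = 32.9.

N* ≈ 150, C* ≈ 32.9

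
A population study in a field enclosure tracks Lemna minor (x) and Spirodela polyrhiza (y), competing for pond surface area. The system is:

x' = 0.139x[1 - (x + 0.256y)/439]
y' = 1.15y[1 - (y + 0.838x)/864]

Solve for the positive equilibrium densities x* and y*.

x* ≈ 277, y* ≈ 632

Setting both brackets to zero gives the nullclines x + 0.256y = 439 and 0.838x + y = 864.
Substituting y = 864 - 0.838x into the first: x(1 - 0.256·0.838) = 439 - 0.256·864.
So x* = 218/0.785 = 277, and then y* = 864 - 0.838·277 = 632.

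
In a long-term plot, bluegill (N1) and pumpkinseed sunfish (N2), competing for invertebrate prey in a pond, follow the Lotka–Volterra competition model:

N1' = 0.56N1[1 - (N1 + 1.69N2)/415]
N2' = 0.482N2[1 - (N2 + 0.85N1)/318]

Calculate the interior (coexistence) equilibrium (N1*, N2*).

N1* ≈ 280, N2* ≈ 79.6

Setting both brackets to zero gives the nullclines N1 + 1.69N2 = 415 and 0.85N1 + N2 = 318.
Substituting N2 = 318 - 0.85N1 into the first: N1(1 - 1.69·0.85) = 415 - 1.69·318.
So N1* = -122/-0.436 = 280, and then N2* = 318 - 0.85·280 = 79.6.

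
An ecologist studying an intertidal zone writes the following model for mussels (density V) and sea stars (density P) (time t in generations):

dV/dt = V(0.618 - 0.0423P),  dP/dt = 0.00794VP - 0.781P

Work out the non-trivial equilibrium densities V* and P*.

Set dP/dt = 0 with P > 0: 0.00794V - 0.781 = 0, so V* = 0.781/0.00794 = 98.4.
Set dV/dt = 0 with V > 0: 0.618 - 0.0423P = 0, so P* = 0.618/0.0423 = 14.6.

V* ≈ 98.4, P* ≈ 14.6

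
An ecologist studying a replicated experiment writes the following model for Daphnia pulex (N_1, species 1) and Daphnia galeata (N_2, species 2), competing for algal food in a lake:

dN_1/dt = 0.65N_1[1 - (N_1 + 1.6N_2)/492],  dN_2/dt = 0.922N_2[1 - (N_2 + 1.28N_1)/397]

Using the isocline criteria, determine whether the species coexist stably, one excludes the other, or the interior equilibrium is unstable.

Compare the nullcline intercepts: K1/α12 = 492/1.6 = 308 < K2 = 397; K2/α21 = 397/1.28 = 310 < K1 = 492.
Since both are reversed, neither can invade when rare; the interior point is a saddle.

unstable coexistence (outcome depends on initial conditions)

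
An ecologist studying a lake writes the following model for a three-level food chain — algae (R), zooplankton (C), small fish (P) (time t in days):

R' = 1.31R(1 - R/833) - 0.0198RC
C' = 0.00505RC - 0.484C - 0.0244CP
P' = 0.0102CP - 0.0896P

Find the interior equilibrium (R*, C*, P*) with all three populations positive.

From dP/dt = 0: 0.0102C* = 0.0896, so C* = 8.78.
From dR/dt = 0: 1.31(1 - R*/833) = 0.0198·8.78, giving R* = 833·(1 - 0.133) = 722.
From dC/dt = 0: 0.00505·722 - 0.484 = 0.0244P*, so P* = 3.16/0.0244 = 130.

R* ≈ 722, C* ≈ 8.78, P* ≈ 130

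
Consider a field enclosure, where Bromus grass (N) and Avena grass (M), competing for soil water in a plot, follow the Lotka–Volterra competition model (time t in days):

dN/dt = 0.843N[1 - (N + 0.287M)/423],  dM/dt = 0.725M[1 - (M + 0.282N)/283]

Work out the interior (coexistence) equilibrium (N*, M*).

N* ≈ 372, M* ≈ 178

Setting both brackets to zero gives the nullclines N + 0.287M = 423 and 0.282N + M = 283.
Substituting M = 283 - 0.282N into the first: N(1 - 0.287·0.282) = 423 - 0.287·283.
So N* = 342/0.919 = 372, and then M* = 283 - 0.282·372 = 178.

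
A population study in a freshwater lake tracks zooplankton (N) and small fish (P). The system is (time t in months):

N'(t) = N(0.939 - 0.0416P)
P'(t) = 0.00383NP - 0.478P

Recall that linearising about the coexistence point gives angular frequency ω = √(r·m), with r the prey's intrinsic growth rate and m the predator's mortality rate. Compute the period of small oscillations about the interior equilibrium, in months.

Here r = 0.939 and m = 0.478, so r·m = 0.449.
ω = √0.449 = 0.67 per month, hence T = 2π/ω ≈ 9.38 months.

T ≈ 9.38 months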